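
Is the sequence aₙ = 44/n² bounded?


a₁ = 44, a₂ = 44/4, a₃ = 44/9, ...
0 < aₙ ≤ 44 for all n ≥ 1
The sequence IS bounded

Bounded (0 < aₙ ≤ 44)


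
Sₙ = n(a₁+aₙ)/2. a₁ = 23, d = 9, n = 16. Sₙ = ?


aₙ = 23 + (16-1)×9 = 158
Sₙ = n(a₁+aₙ)/2 = 16×(23+158)/2
= 16×181/2 = 1448

S_16 = 1448


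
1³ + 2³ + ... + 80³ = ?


n(n+1)/2 = 80×81/2 = 3240
Σk³ = 3240² = 10497600

Σk³ = 10497600


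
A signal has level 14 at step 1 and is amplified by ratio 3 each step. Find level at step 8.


aₙ = a₁·r^(n-1)
= 14×3^7
= 14×2187
= 30618

a_8 = 30618


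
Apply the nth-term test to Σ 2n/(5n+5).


lim(n→∞) 2n/(5n+5) = 2/5 = 2/5  (divide numerator and denominator by n)
lim aₙ = 2/5 ≠ 0 → series DIVERGES

Diverges (lim aₙ = 2/5 ≠ 0)


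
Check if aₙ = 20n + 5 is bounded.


aₙ = 20n + 5 → as n→∞, aₙ→∞
No finite upper bound exists
The sequence is UNBOUNDED

Unbounded (aₙ → ∞ as n → ∞)


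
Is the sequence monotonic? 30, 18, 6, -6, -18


Differences: -12, -12, -12, -12
All differences < 0 → strictly DECREASING

Monotonically decreasing


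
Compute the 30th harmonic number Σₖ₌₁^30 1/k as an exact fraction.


H_30 = 1/1 + 1/2 + 1/3 + ... + 1/30
= 9304682830147/2329089562800
≈ 3.995

H_30 = 9304682830147/2329089562800 ≈ 3.995


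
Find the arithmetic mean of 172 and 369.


AM = (172 + 369)/2 = 541/2 = 270.5

AM = 270.5


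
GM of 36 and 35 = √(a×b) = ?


GM = √(36×35) = √1260 = 35.4965

GM = 35.4965


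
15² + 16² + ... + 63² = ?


Σₖ₌15^63 k² = Σₖ₌₁^63 k² − Σₖ₌₁^14 k²
= 63·64·127/6 − 14·15·29/6
= 85344 − 1015 = 84329

Σk² = 84329


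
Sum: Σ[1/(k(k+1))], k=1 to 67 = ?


1/(k(k+1)) = 1/k - 1/(k+1) (partial fractions)
Telescoping: Σ = 1 - 1/68 = 67/68

Sum = 67/68


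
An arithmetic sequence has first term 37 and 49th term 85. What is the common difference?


d = (aₙ - a₁)/(n-1)
= (85 - 37)/(49-1)
= 48/48 = 1

d = 1


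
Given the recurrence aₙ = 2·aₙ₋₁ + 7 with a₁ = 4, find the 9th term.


Computing step by step:
a_1 = 4
a_2 = 15
a_3 = 37
a_4 = 81
a_5 = 169
a_6 = 345
a_7 = 697
a_8 = 1401
a_9 = 2809


a_9 = 2809


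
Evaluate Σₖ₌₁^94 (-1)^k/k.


S = -1 + 1/2 - 1/3 + 1/4 - 1/5 + 1/6 - 1/7 + 1/8 ± ...
= -0.6879
(Full series converges to -ln(2) ≈ -0.6931)

S_94 = -0.6879


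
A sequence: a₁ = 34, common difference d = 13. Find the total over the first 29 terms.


aₙ = 34 + (29-1)×13 = 398
Sₙ = n(a₁+aₙ)/2 = 29×(34+398)/2
= 29×432/2 = 6264

S_29 = 6264


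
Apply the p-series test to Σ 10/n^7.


p-series test: Σ c/n^p converges if p > 1, diverges if p ≤ 1 (constant c > 0 doesn't affect convergence).
p = 7
7 > 1 → CONVERGES

Converges (p = 7 > 1)


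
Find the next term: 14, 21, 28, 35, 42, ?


Pattern: arithmetic (d=7)
Terms: 14, 21, 28, 35, 42
Next term = 49

Next term = 49


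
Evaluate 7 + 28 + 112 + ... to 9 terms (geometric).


Sₙ = 7×(4^9 - 1)/(4 - 1)
= 7×(262144 - 1)/3
= 7×262143/3
= 611667

S_9 = 611667


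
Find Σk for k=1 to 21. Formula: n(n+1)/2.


n(n+1)/2 = 21×22/2 = 462/2 = 231

Σk = 231


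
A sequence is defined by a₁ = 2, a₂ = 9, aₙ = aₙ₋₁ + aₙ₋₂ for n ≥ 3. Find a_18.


Computing iteratively: 2, 9, 11, 20, 31, 51, 82, 133, 215, 348, 563, 911, ...
a_18 = 16347

a_18 = 16347


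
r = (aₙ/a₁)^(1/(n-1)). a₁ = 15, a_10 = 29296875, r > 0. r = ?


r^(n-1) = aₙ/a₁
r^9 = 29296875/15 = 1953125
r = 1953125^(1/9)
= 5

r = 5


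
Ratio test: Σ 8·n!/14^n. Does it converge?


aₙ = 8·n!/14^n
a_{n+1}/aₙ = (n+1)!/14^(n+1) × 14^n/n!  (constant 8 cancels)
= (n+1)/14
L = lim(n→∞) (n+1)/14 = ∞
L > 1 → series DIVERGES

Diverges (ratio test: L = ∞ > 1)


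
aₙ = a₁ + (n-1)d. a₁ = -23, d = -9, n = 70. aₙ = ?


aₙ = a₁ + (n-1)d
= -23 + (70-1)×-9
= -23 - 621
= -644

a_70 = -644


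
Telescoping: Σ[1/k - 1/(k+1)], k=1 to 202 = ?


Telescoping: adjacent terms cancel.
= 1/1 - 1/203
= 1 - 1/203 = 202/203

Sum = 202/203


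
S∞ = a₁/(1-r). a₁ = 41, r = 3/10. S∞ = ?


S∞ = a₁/(1-r) = 41/(1 - 3/10)
= 41/(7/10)
= 410/7

S∞ = 410/7


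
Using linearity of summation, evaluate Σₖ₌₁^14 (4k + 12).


Σ(4k+12) = 4·Σk + 12·n
= 4·105 + 12·14
= 420 + 168 = 588

Σ = 588


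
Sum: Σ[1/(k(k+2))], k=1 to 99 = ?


1/(k(k+2)) = (1/2)·(1/k - 1/(k+2)) (partial fractions)
Telescoping: Σ = (1/2)·(1 + 1/2 - 1/100 - 1/101) = 14949/20200

Sum = 14949/20200


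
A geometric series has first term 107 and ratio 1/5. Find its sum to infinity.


S∞ = a₁/(1-r) = 107/(1 - 1/5)
= 107/(4/5)
= 535/4

S∞ = 535/4


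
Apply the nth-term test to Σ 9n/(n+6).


lim(n→∞) 9n/(n+6) = 9/1 = 9  (divide numerator and denominator by n)
lim aₙ = 9 ≠ 0 → series DIVERGES

Diverges (lim aₙ = 9 ≠ 0)


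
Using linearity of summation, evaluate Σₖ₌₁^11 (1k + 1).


Σ(1k+1) = 1·Σk + 1·n
= 1·66 + 1·11
= 66 + 11 = 77

Σ = 77


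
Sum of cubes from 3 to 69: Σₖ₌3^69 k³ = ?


Σₖ₌3^69 k³ = [69·70/2]² − [2·3/2]²
= 5832225 − 9 = 5832216

Σk³ = 5832216


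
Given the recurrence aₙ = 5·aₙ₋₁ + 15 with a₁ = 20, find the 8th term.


Computing step by step:
a_1 = 20
a_2 = 115
a_3 = 590
a_4 = 2965
a_5 = 14840
a_6 = 74215
a_7 = 371090
a_8 = 1855465


a_8 = 1855465


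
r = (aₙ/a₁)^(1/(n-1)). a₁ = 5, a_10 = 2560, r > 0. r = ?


r^(n-1) = aₙ/a₁
r^9 = 2560/5 = 512
r = 512^(1/9)
= 2

r = 2


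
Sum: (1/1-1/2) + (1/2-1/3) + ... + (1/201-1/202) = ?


Telescoping: adjacent terms cancel.
= 1/1 - 1/202
= 1 - 1/202 = 201/202

Sum = 201/202


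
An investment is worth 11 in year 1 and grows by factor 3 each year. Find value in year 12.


aₙ = a₁·r^(n-1)
= 11×3^11
= 11×177147
= 1948617

a_12 = 1948617


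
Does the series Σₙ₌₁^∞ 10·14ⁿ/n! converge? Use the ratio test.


aₙ = 10·14^n/n!
a_{n+1}/aₙ = 14^(n+1)/(n+1)! × n!/14^n  (constant 10 cancels)
= 14/(n+1)
L = lim(n→∞) 14/(n+1) = 0
L < 1 → series CONVERGES

Converges (ratio test: L = 0 < 1)


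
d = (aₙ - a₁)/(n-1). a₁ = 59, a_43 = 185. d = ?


d = (aₙ - a₁)/(n-1)
= (185 - 59)/(43-1)
= 126/42 = 3

d = 3


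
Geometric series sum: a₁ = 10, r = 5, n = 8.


Sₙ = 10×(5^8 - 1)/(5 - 1)
= 10×(390625 - 1)/4
= 10×390624/4
= 976560

S_8 = 976560


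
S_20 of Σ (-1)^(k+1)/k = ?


S = 1 - 1/2 + 1/3 - 1/4 + 1/5 - 1/6 + 1/7 - 1/8 ± ...
= 0.6688
(Full series converges to +ln(2) ≈ +0.6931)

S_20 = 0.6688


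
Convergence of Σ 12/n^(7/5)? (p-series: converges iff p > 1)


p-series test: Σ c/n^p converges if p > 1, diverges if p ≤ 1 (constant c > 0 doesn't affect convergence).
p = 7/5
7/5 > 1 → CONVERGES

Converges (p = 7/5 > 1)


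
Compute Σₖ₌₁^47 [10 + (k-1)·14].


aₙ = 10 + (47-1)×14 = 654
Sₙ = n(a₁+aₙ)/2 = 47×(10+654)/2
= 47×664/2 = 15604

S_47 = 15604


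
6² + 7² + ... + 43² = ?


Σₖ₌6^43 k² = Σₖ₌₁^43 k² − Σₖ₌₁^5 k²
= 43·44·87/6 − 5·6·11/6
= 27434 − 55 = 27379

Σk² = 27379


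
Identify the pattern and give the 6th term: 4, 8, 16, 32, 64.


Pattern: powers of 2: 2ⁿ
Terms: 4, 8, 16, 32, 64
Next term = 128

Next term = 128


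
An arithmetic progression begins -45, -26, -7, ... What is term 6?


aₙ = a₁ + (n-1)d
= -45 + (6-1)×19
= -45 + 95
= 50

a_6 = 50


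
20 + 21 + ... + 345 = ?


Σₖ₌20^345 k = Σₖ₌₁^345 k − Σₖ₌₁^19 k
= 345·346/2 − 19·20/2
= 59685 − 190 = 59495

Σk = 59495


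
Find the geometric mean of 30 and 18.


GM = √(30×18) = √540 = 23.2379

GM = 23.2379


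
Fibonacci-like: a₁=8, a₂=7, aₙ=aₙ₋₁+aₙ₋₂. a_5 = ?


Computing iteratively: 8, 7, 15, 22, 37
a_5 = 37

a_5 = 37


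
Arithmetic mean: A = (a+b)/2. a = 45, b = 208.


AM = (45 + 208)/2 = 253/2 = 126.5

AM = 126.5


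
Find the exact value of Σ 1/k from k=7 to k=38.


Σₖ₌7^38 1/k = 1/7 + 1/8 + 1/9 + ... + 1/38
= 863564417673793/485721041551200
≈ 1.7779

Sum = 863564417673793/485721041551200 ≈ 1.7779


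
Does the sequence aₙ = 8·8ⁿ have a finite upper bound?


aₙ = 8·8ⁿ → as n→∞, aₙ→∞ (since base 8 > 1)
No finite upper bound exists
The sequence is UNBOUNDED

Unbounded (aₙ → ∞ as n → ∞)


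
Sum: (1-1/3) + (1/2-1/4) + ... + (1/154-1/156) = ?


Telescoping with gap 2: two head and two tail terms survive.
= (1 + 1/2) - (1/155 + 1/156)
= 3/2 - 1/155 - 1/156 = 35959/24180

Sum = 35959/24180


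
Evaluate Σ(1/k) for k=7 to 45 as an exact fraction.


Σₖ₌7^45 1/k = 1/7 + 1/8 + 1/9 + ... + 1/45
= 2617230034104616867/1345655451257488800
≈ 1.9449

Sum = 2617230034104616867/1345655451257488800 ≈ 1.9449


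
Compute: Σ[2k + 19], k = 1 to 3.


Σ(2k+19) = 2·Σk + 19·n
= 2·6 + 19·3
= 12 + 57 = 69

Σ = 69


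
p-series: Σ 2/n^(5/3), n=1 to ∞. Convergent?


p-series test: Σ c/n^p converges if p > 1, diverges if p ≤ 1 (constant c > 0 doesn't affect convergence).
p = 5/3
5/3 > 1 → CONVERGES

Converges (p = 5/3 > 1)


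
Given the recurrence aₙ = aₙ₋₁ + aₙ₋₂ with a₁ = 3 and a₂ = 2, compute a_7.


Computing iteratively: 3, 2, 5, 7, 12, 19, 31
a_7 = 31

a_7 = 31


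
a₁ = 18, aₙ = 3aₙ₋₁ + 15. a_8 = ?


Computing step by step:
a_1 = 18
a_2 = 69
a_3 = 222
a_4 = 681
a_5 = 2058
a_6 = 6189
a_7 = 18582
a_8 = 55761


a_8 = 55761


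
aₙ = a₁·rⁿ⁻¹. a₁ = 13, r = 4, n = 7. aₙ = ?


aₙ = a₁·r^(n-1)
= 13×4^6
= 13×4096
= 53248

a_7 = 53248


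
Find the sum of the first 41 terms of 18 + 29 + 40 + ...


aₙ = 18 + (41-1)×11 = 458
Sₙ = n(a₁+aₙ)/2 = 41×(18+458)/2
= 41×476/2 = 9758

S_41 = 9758


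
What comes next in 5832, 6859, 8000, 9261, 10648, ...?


Pattern: perfect cubes: n³
Terms: 5832, 6859, 8000, 9261, 10648
Next term = 12167

Next term = 12167


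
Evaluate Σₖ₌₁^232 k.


n(n+1)/2 = 232×233/2 = 54056/2 = 27028

Σk = 27028


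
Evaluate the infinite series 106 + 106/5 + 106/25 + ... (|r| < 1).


S∞ = a₁/(1-r) = 106/(1 - 1/5)
= 106/(4/5)
= 265/2

S∞ = 265/2


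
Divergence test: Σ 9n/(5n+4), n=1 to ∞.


lim(n→∞) 9n/(5n+4) = 9/5 = 9/5  (divide numerator and denominator by n)
lim aₙ = 9/5 ≠ 0 → series DIVERGES

Diverges (lim aₙ = 9/5 ≠ 0)


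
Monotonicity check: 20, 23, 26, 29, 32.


Differences: 3, 3, 3, 3
All differences > 0 → strictly INCREASING

Monotonically increasing


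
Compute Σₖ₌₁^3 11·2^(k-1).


Sₙ = 11×(2^3 - 1)/(2 - 1)
= 11×(8 - 1)/1
= 11×7/1
= 77

S_3 = 77


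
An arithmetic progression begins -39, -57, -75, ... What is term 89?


aₙ = a₁ + (n-1)d
= -39 + (89-1)×-18
= -39 - 1584
= -1623

a_89 = -1623


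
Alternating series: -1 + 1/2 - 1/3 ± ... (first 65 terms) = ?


S = -1 + 1/2 - 1/3 + 1/4 - 1/5 + 1/6 - 1/7 + 1/8 ± ...
= -0.7008
(Full series converges to -ln(2) ≈ -0.6931)

S_65 = -0.7008


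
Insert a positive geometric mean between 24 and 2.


GM = √(24×2) = √48 = 6.9282

GM = 6.9282


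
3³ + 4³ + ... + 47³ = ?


Σₖ₌3^47 k³ = [47·48/2]² − [2·3/2]²
= 1272384 − 9 = 1272375

Σk³ = 1272375


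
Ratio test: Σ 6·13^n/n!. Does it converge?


aₙ = 6·13^n/n!
a_{n+1}/aₙ = 13^(n+1)/(n+1)! × n!/13^n  (constant 6 cancels)
= 13/(n+1)
L = lim(n→∞) 13/(n+1) = 0
L < 1 → series CONVERGES

Converges (ratio test: L = 0 < 1)


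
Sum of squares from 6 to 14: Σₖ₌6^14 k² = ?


Σₖ₌6^14 k² = Σₖ₌₁^14 k² − Σₖ₌₁^5 k²
= 14·15·29/6 − 5·6·11/6
= 1015 − 55 = 960

Σk² = 960


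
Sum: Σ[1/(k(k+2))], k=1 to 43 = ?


1/(k(k+2)) = (1/2)·(1/k - 1/(k+2)) (partial fractions)
Telescoping: Σ = (1/2)·(1 + 1/2 - 1/44 - 1/45) = 2881/3960

Sum = 2881/3960


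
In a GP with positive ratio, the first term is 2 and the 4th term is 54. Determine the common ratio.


r^(n-1) = aₙ/a₁
r^3 = 54/2 = 27
r = 27^(1/3)
= 3

r = 3


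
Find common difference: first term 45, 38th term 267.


d = (aₙ - a₁)/(n-1)
= (267 - 45)/(38-1)
= 222/37 = 6

d = 6


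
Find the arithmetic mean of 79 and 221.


AM = (79 + 221)/2 = 300/2 = 150

AM = 150


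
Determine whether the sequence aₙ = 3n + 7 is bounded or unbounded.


aₙ = 3n + 7 → as n→∞, aₙ→∞
No finite upper bound exists
The sequence is UNBOUNDED

Unbounded (aₙ → ∞ as n → ∞)


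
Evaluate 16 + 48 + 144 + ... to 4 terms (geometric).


Sₙ = 16×(3^4 - 1)/(3 - 1)
= 16×(81 - 1)/2
= 16×80/2
= 640

S_4 = 640


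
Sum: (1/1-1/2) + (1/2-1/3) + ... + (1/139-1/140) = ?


Telescoping: adjacent terms cancel.
= 1/1 - 1/140
= 1 - 1/140 = 139/140

Sum = 139/140


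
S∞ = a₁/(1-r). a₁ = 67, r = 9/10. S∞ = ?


S∞ = a₁/(1-r) = 67/(1 - 9/10)
= 67/(1/10)
= 670

S∞ = 670


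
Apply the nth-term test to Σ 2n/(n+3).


lim(n→∞) 2n/(n+3) = 2/1 = 2  (divide numerator and denominator by n)
lim aₙ = 2 ≠ 0 → series DIVERGES

Diverges (lim aₙ = 2 ≠ 0)


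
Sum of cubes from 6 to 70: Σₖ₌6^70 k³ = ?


Σₖ₌6^70 k³ = [70·71/2]² − [5·6/2]²
= 6175225 − 225 = 6175000

Σk³ = 6175000


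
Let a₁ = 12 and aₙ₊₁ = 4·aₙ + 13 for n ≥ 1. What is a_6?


Computing step by step:
a_1 = 12
a_2 = 61
a_3 = 257
a_4 = 1041
a_5 = 4177
a_6 = 16721


a_6 = 16721


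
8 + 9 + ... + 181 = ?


Σₖ₌8^181 k = Σₖ₌₁^181 k − Σₖ₌₁^7 k
= 181·182/2 − 7·8/2
= 16471 − 28 = 16443

Σk = 16443


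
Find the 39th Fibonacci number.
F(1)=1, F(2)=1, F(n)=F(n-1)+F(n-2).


Fibonacci sequence: 1, 1, 2, 3, 5, 8, 13, 21, 34, 55, 89, ...
F(39) = 63245986

F(39) = 63245986


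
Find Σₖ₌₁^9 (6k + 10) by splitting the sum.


Σ(6k+10) = 6·Σk + 10·n
= 6·45 + 10·9
= 270 + 90 = 360

Σ = 360


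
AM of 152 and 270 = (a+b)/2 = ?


AM = (152 + 270)/2 = 422/2 = 211

AM = 211


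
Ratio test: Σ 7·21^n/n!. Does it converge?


aₙ = 7·21^n/n!
a_{n+1}/aₙ = 21^(n+1)/(n+1)! × n!/21^n  (constant 7 cancels)
= 21/(n+1)
L = lim(n→∞) 21/(n+1) = 0
L < 1 → series CONVERGES

Converges (ratio test: L = 0 < 1)


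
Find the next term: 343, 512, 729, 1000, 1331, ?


Pattern: perfect cubes: n³
Terms: 343, 512, 729, 1000, 1331
Next term = 1728

Next term = 1728


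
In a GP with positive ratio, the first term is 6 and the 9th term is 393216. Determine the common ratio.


r^(n-1) = aₙ/a₁
r^8 = 393216/6 = 65536
r = 65536^(1/8)
= ±4; taking r > 0 gives r = 4

r = 4


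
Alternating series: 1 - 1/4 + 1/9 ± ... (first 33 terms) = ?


S = 1 - 1/4 + 1/9 - 1/16 + 1/25 - 1/36 + 1/49 - 1/64 ± ...
= 0.8229
(Full series converges to +π²/12 ≈ +0.8225)

S_33 = 0.8229


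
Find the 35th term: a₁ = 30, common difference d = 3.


aₙ = a₁ + (n-1)d
= 30 + (35-1)×3
= 30 + 102
= 132

a_35 = 132


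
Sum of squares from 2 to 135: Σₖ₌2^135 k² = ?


Σₖ₌2^135 k² = Σₖ₌₁^135 k² − Σₖ₌₁^1 k²
= 135·136·271/6 − 1·2·3/6
= 829260 − 1 = 829259

Σk² = 829259


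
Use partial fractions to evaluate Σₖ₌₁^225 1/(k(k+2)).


1/(k(k+2)) = (1/2)·(1/k - 1/(k+2)) (partial fractions)
Telescoping: Σ = (1/2)·(1 + 1/2 - 1/226 - 1/227) = 19125/25651

Sum = 19125/25651


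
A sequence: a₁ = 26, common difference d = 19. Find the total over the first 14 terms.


aₙ = 26 + (14-1)×19 = 273
Sₙ = n(a₁+aₙ)/2 = 14×(26+273)/2
= 14×299/2 = 2093

S_14 = 2093


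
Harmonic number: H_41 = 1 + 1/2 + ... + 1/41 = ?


H_41 = 1/1 + 1/2 + 1/3 + ... + 1/41
= 85691034670497533/19914562703599200
≈ 4.3029

H_41 = 85691034670497533/19914562703599200 ≈ 4.3029


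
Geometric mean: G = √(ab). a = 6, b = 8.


GM = √(6×8) = √48 = 6.9282

GM = 6.9282


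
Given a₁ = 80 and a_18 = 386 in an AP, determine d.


d = (aₙ - a₁)/(n-1)
= (386 - 80)/(18-1)
= 306/17 = 18

d = 18


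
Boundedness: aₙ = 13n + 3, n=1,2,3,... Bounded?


aₙ = 13n + 3 → as n→∞, aₙ→∞
No finite upper bound exists
The sequence is UNBOUNDED

Unbounded (aₙ → ∞ as n → ∞)


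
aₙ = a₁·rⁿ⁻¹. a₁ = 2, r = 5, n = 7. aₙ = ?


aₙ = a₁·r^(n-1)
= 2×5^6
= 2×15625
= 31250

a_7 = 31250


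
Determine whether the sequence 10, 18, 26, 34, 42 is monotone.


Differences: 8, 8, 8, 8
All differences > 0 → strictly INCREASING

Monotonically increasing


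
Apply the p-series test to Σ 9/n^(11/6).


p-series test: Σ c/n^p converges if p > 1, diverges if p ≤ 1 (constant c > 0 doesn't affect convergence).
p = 11/6
11/6 > 1 → CONVERGES

Converges (p = 11/6 > 1)


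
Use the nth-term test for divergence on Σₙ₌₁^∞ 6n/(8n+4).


lim(n→∞) 6n/(8n+4) = 6/8 = 3/4  (divide numerator and denominator by n)
lim aₙ = 3/4 ≠ 0 → series DIVERGES

Diverges (lim aₙ = 3/4 ≠ 0)


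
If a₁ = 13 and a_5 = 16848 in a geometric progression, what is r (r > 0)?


r^(n-1) = aₙ/a₁
r^4 = 16848/13 = 1296
r = 1296^(1/4)
= ±6; taking r > 0 gives r = 6

r = 6


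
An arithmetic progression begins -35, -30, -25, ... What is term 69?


aₙ = a₁ + (n-1)d
= -35 + (69-1)×5
= -35 + 340
= 305

a_69 = 305


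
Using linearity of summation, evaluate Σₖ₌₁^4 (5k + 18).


Σ(5k+18) = 5·Σk + 18·n
= 5·10 + 18·4
= 50 + 72 = 122

Σ = 122


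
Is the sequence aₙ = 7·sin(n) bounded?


For all n, -1 ≤ sin(n) ≤ 1, so -7 ≤ 7·sin(n) ≤ 7
Lower bound: -7, Upper bound: 7
The sequence IS bounded

Bounded (-7 ≤ aₙ ≤ 7)


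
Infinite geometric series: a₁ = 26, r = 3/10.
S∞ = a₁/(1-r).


S∞ = a₁/(1-r) = 26/(1 - 3/10)
= 26/(7/10)
= 260/7

S∞ = 260/7


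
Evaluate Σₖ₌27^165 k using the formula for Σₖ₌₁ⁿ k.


Σₖ₌27^165 k = Σₖ₌₁^165 k − Σₖ₌₁^26 k
= 165·166/2 − 26·27/2
= 13695 − 351 = 13344

Σk = 13344


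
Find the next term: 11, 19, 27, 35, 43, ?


Pattern: arithmetic (d=8)
Terms: 11, 19, 27, 35, 43
Next term = 51

Next term = 51


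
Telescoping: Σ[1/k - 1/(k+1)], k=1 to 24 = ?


Telescoping: adjacent terms cancel.
= 1/1 - 1/25
= 1 - 1/25 = 24/25

Sum = 24/25


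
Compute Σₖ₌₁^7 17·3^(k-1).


Sₙ = 17×(3^7 - 1)/(3 - 1)
= 17×(2187 - 1)/2
= 17×2186/2
= 18581

S_7 = 18581


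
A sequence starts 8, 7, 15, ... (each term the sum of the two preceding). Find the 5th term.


Computing iteratively: 8, 7, 15, 22, 37
a_5 = 37

a_5 = 37


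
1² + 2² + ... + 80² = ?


n = 80
n(n+1)(2n+1)/6 = 80×81×161/6
= 1043280/6 = 173880

Σk² = 173880


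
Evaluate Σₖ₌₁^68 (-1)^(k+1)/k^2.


S = 1 - 1/4 + 1/9 - 1/16 + 1/25 - 1/36 + 1/49 - 1/64 ± ...
= 0.8224
(Full series converges to +π²/12 ≈ +0.8225)

S_68 = 0.8224


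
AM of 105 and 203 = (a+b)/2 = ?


AM = (105 + 203)/2 = 308/2 = 154

AM = 154


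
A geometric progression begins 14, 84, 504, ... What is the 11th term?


aₙ = a₁·r^(n-1)
= 14×6^10
= 14×60466176
= 846526464

a_11 = 846526464


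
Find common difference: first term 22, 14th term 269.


d = (aₙ - a₁)/(n-1)
= (269 - 22)/(14-1)
= 247/13 = 19

d = 19


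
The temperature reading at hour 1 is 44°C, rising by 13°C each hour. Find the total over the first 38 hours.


aₙ = 44 + (38-1)×13 = 525
Sₙ = n(a₁+aₙ)/2 = 38×(44+525)/2
= 38×569/2 = 10811

S_38 = 10811


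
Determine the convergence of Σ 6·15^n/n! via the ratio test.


aₙ = 6·15^n/n!
a_{n+1}/aₙ = 15^(n+1)/(n+1)! × n!/15^n  (constant 6 cancels)
= 15/(n+1)
L = lim(n→∞) 15/(n+1) = 0
L < 1 → series CONVERGES

Converges (ratio test: L = 0 < 1)


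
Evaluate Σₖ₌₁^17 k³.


n(n+1)/2 = 17×18/2 = 153
Σk³ = 153² = 23409

Σk³ = 23409


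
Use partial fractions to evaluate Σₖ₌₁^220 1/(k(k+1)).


1/(k(k+1)) = 1/k - 1/(k+1) (partial fractions)
Telescoping: Σ = 1 - 1/221 = 220/221

Sum = 220/221


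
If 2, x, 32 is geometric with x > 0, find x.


GM = √(2×32) = √64 = 8

GM = 8


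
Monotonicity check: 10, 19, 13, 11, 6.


Differences: 9, -6, -2, -5
Difference at position 1 is +9 (> 0) but position 2 is -6 (< 0) — sequence both rises and falls
→ NOT monotonic

Not monotonic


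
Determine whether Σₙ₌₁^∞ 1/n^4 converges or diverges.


p-series test: Σ c/n^p converges if p > 1, diverges if p ≤ 1 (constant c > 0 doesn't affect convergence).
p = 4
4 > 1 → CONVERGES

Converges (p = 4 > 1)


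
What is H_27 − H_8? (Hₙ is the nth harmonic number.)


Σₖ₌9^27 1/k = 1/9 + 1/10 + 1/11 + ... + 1/27
= 94255813913/80313433200
≈ 1.1736

Sum = 94255813913/80313433200 ≈ 1.1736


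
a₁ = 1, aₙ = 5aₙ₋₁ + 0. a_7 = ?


Computing step by step:
a_1 = 1
a_2 = 5
a_3 = 25
a_4 = 125
a_5 = 625
a_6 = 3125
a_7 = 15625


a_7 = 15625


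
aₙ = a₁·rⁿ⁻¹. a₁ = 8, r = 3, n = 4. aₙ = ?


aₙ = a₁·r^(n-1)
= 8×3^3
= 8×27
= 216

a_4 = 216


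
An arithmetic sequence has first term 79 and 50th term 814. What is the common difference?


d = (aₙ - a₁)/(n-1)
= (814 - 79)/(50-1)
= 735/49 = 15

d = 15


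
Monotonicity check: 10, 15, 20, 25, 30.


Differences: 5, 5, 5, 5
All differences > 0 → strictly INCREASING

Monotonically increasing


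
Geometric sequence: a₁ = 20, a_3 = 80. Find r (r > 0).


r^(n-1) = aₙ/a₁
r^2 = 80/20 = 4
r = 4^(1/2)
= ±2; taking r > 0 gives r = 2

r = 2


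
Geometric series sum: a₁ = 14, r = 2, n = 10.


Sₙ = 14×(2^10 - 1)/(2 - 1)
= 14×(1024 - 1)/1
= 14×1023/1
= 14322

S_10 = 14322


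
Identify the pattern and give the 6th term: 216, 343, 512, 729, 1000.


Pattern: perfect cubes: n³
Terms: 216, 343, 512, 729, 1000
Next term = 1331

Next term = 1331


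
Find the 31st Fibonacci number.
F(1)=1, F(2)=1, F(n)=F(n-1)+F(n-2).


Fibonacci sequence: 1, 1, 2, 3, 5, 8, 13, 21, 34, 55, 89, ...
F(31) = 1346269

F(31) = 1346269


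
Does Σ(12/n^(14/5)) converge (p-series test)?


p-series test: Σ c/n^p converges if p > 1, diverges if p ≤ 1 (constant c > 0 doesn't affect convergence).
p = 14/5
14/5 > 1 → CONVERGES

Converges (p = 14/5 > 1)


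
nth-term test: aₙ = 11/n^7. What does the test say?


lim(n→∞) 11/n^7 = 0
lim aₙ = 0 → nth-term test is INCONCLUSIVE
(Need other tests; this is actually a convergent p-series with p=7 > 1)

Inconclusive (lim aₙ = 0; need another test)


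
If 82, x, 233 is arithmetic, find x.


AM = (82 + 233)/2 = 315/2 = 157.5

AM = 157.5


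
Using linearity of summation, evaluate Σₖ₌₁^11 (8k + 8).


Σ(8k+8) = 8·Σk + 8·n
= 8·66 + 8·11
= 528 + 88 = 616

Σ = 616


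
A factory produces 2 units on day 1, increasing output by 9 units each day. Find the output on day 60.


aₙ = a₁ + (n-1)d
= 2 + (60-1)×9
= 2 + 531
= 533

a_60 = 533


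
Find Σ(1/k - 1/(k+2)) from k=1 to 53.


Telescoping with gap 2: two head and two tail terms survive.
= (1 + 1/2) - (1/54 + 1/55)
= 3/2 - 1/54 - 1/55 = 2173/1485

Sum = 2173/1485


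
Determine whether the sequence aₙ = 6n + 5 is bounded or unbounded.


aₙ = 6n + 5 → as n→∞, aₙ→∞
No finite upper bound exists
The sequence is UNBOUNDED

Unbounded (aₙ → ∞ as n → ∞)


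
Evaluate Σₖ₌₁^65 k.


n(n+1)/2 = 65×66/2 = 4290/2 = 2145

Σk = 2145


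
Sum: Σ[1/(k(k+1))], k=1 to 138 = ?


1/(k(k+1)) = 1/k - 1/(k+1) (partial fractions)
Telescoping: Σ = 1 - 1/139 = 138/139

Sum = 138/139


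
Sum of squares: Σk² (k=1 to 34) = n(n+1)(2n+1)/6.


n = 34
n(n+1)(2n+1)/6 = 34×35×69/6
= 82110/6 = 13685

Σk² = 13685


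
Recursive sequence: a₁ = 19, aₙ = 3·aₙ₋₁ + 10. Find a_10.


Computing step by step:
a_1 = 19
a_2 = 67
a_3 = 211
a_4 = 643
a_5 = 1939
a_6 = 5827
a_7 = 17491
a_8 = 52483
a_9 = 157459
a_10 = 472387


a_10 = 472387


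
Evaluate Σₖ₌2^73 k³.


Σₖ₌2^73 k³ = [73·74/2]² − [1·2/2]²
= 7295401 − 1 = 7295400

Σk³ = 7295400


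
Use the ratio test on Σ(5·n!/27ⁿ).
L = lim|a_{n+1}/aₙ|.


aₙ = 5·n!/27^n
a_{n+1}/aₙ = (n+1)!/27^(n+1) × 27^n/n!  (constant 5 cancels)
= (n+1)/27
L = lim(n→∞) (n+1)/27 = ∞
L > 1 → series DIVERGES

Diverges (ratio test: L = ∞ > 1)


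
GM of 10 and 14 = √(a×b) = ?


GM = √(10×14) = √140 = 11.8322

GM = 11.8322


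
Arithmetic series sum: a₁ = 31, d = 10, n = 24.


aₙ = 31 + (24-1)×10 = 261
Sₙ = n(a₁+aₙ)/2 = 24×(31+261)/2
= 24×292/2 = 3504

S_24 = 3504


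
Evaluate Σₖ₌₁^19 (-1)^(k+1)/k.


S = 1 - 1/2 + 1/3 - 1/4 + 1/5 - 1/6 + 1/7 - 1/8 ± ...
= 0.7188
(Full series converges to +ln(2) ≈ +0.6931)

S_19 = 0.7188


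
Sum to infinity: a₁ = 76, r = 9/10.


S∞ = a₁/(1-r) = 76/(1 - 9/10)
= 76/(1/10)
= 760

S∞ = 760


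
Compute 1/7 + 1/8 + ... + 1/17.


Σₖ₌7^17 1/k = 1/7 + 1/8 + 1/9 + ... + 1/17
= 2424847/2450448
≈ 0.9896

Sum = 2424847/2450448 ≈ 0.9896


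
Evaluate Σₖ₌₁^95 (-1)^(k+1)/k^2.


S = 1 - 1/4 + 1/9 - 1/16 + 1/25 - 1/36 + 1/49 - 1/64 ± ...
= 0.8225
(Full series converges to +π²/12 ≈ +0.8225)

S_95 = 0.8225


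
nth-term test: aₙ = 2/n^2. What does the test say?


lim(n→∞) 2/n^2 = 0
lim aₙ = 0 → nth-term test is INCONCLUSIVE
(Need other tests; this is actually a convergent p-series with p=2 > 1)

Inconclusive (lim aₙ = 0; need another test)


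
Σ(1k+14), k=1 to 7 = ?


Σ(1k+14) = 1·Σk + 14·n
= 1·28 + 14·7
= 28 + 98 = 126

Σ = 126


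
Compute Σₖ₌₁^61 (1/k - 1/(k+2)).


Telescoping with gap 2: two head and two tail terms survive.
= (1 + 1/2) - (1/62 + 1/63)
= 3/2 - 1/62 - 1/63 = 2867/1953

Sum = 2867/1953


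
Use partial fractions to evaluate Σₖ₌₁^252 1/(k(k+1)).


1/(k(k+1)) = 1/k - 1/(k+1) (partial fractions)
Telescoping: Σ = 1 - 1/253 = 252/253

Sum = 252/253


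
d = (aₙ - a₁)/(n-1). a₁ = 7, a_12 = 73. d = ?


d = (aₙ - a₁)/(n-1)
= (73 - 7)/(12-1)
= 66/11 = 6

d = 6


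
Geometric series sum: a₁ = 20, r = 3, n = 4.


Sₙ = 20×(3^4 - 1)/(3 - 1)
= 20×(81 - 1)/2
= 20×80/2
= 800

S_4 = 800


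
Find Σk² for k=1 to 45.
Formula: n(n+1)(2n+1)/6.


n = 45
n(n+1)(2n+1)/6 = 45×46×91/6
= 188370/6 = 31395

Σk² = 31395


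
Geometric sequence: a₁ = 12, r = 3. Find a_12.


aₙ = a₁·r^(n-1)
= 12×3^11
= 12×177147
= 2125764

a_12 = 2125764


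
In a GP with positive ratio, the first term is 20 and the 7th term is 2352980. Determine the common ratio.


r^(n-1) = aₙ/a₁
r^6 = 2352980/20 = 117649
r = 117649^(1/6)
= ±7; taking r > 0 gives r = 7

r = 7


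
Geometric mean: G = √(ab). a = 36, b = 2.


GM = √(36×2) = √72 = 8.4853

GM = 8.4853


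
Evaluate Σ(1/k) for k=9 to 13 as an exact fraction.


Σₖ₌9^13 1/k = 1/9 + 1/10 + 1/11 + 1/12 + 1/13
= 11899/25740
≈ 0.4623

Sum = 11899/25740 ≈ 0.4623


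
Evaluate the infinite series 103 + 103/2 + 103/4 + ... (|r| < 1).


S∞ = a₁/(1-r) = 103/(1 - 1/2)
= 103/(1/2)
= 206

S∞ = 206


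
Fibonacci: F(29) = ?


Fibonacci sequence: 1, 1, 2, 3, 5, 8, 13, 21, 34, 55, 89, ...
F(29) = 514229

F(29) = 514229


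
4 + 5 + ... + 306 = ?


Σₖ₌4^306 k = Σₖ₌₁^306 k − Σₖ₌₁^3 k
= 306·307/2 − 3·4/2
= 46971 − 6 = 46965

Σk = 46965


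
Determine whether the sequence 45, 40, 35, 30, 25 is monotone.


Differences: -5, -5, -5, -5
All differences < 0 → strictly DECREASING

Monotonically decreasing


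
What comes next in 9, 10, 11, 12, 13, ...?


Pattern: arithmetic (d=1)
Terms: 9, 10, 11, 12, 13
Next term = 14

Next term = 14


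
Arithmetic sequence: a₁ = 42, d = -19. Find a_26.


aₙ = a₁ + (n-1)d
= 42 + (26-1)×-19
= 42 - 475
= -433

a_26 = -433


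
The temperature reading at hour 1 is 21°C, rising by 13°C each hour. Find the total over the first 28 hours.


aₙ = 21 + (28-1)×13 = 372
Sₙ = n(a₁+aₙ)/2 = 28×(21+372)/2
= 28×393/2 = 5502

S_28 = 5502


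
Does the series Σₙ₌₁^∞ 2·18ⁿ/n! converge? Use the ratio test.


aₙ = 2·18^n/n!
a_{n+1}/aₙ = 18^(n+1)/(n+1)! × n!/18^n  (constant 2 cancels)
= 18/(n+1)
L = lim(n→∞) 18/(n+1) = 0
L < 1 → series CONVERGES

Converges (ratio test: L = 0 < 1)


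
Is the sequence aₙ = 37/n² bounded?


a₁ = 37, a₂ = 37/4, a₃ = 37/9, ...
0 < aₙ ≤ 37 for all n ≥ 1
The sequence IS bounded

Bounded (0 < aₙ ≤ 37)


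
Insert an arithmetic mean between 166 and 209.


AM = (166 + 209)/2 = 375/2 = 187.5

AM = 187.5


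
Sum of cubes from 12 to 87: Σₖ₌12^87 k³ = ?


Σₖ₌12^87 k³ = [87·88/2]² − [11·12/2]²
= 14653584 − 4356 = 14649228

Σk³ = 14649228


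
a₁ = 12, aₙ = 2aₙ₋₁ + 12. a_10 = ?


Computing step by step:
a_1 = 12
a_2 = 36
a_3 = 84
a_4 = 180
a_5 = 372
a_6 = 756
a_7 = 1524
a_8 = 3060
a_9 = 6132
a_10 = 12276


a_10 = 12276


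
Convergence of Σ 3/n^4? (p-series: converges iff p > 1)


p-series test: Σ c/n^p converges if p > 1, diverges if p ≤ 1 (constant c > 0 doesn't affect convergence).
p = 4
4 > 1 → CONVERGES

Converges (p = 4 > 1)


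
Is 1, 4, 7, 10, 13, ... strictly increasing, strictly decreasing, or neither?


Differences: 3, 3, 3, 3
All differences > 0 → strictly INCREASING

Monotonically increasing


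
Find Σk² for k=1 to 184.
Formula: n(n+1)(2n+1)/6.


n = 184
n(n+1)(2n+1)/6 = 184×185×369/6
= 12560760/6 = 2093460

Σk² = 2093460


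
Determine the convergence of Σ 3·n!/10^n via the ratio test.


aₙ = 3·n!/10^n
a_{n+1}/aₙ = (n+1)!/10^(n+1) × 10^n/n!  (constant 3 cancels)
= (n+1)/10
L = lim(n→∞) (n+1)/10 = ∞
L > 1 → series DIVERGES

Diverges (ratio test: L = ∞ > 1)


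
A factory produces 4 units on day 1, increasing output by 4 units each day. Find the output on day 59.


aₙ = a₁ + (n-1)d
= 4 + (59-1)×4
= 4 + 232
= 236

a_59 = 236


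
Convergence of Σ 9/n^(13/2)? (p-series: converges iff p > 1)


p-series test: Σ c/n^p converges if p > 1, diverges if p ≤ 1 (constant c > 0 doesn't affect convergence).
p = 13/2
13/2 > 1 → CONVERGES

Converges (p = 13/2 > 1)


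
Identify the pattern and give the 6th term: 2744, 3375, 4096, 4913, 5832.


Pattern: perfect cubes: n³
Terms: 2744, 3375, 4096, 4913, 5832
Next term = 6859

Next term = 6859


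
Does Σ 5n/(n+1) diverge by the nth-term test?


lim(n→∞) 5n/(n+1) = 5/1 = 5  (divide numerator and denominator by n)
lim aₙ = 5 ≠ 0 → series DIVERGES

Diverges (lim aₙ = 5 ≠ 0)


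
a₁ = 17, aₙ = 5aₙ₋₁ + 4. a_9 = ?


Computing step by step:
a_1 = 17
a_2 = 89
a_3 = 449
a_4 = 2249
a_5 = 11249
a_6 = 56249
a_7 = 281249
a_8 = 1406249
a_9 = 7031249


a_9 = 7031249


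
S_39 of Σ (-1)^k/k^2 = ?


S = -1 + 1/4 - 1/9 + 1/16 - 1/25 + 1/36 - 1/49 + 1/64 ± ...
= -0.8228
(Full series converges to -π²/12 ≈ -0.8225)

S_39 = -0.8228


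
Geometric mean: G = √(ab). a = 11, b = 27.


GM = √(11×27) = √297 = 17.2337

GM = 17.2337


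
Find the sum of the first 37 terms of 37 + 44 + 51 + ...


aₙ = 37 + (37-1)×7 = 289
Sₙ = n(a₁+aₙ)/2 = 37×(37+289)/2
= 37×326/2 = 6031

S_37 = 6031


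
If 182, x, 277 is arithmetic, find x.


AM = (182 + 277)/2 = 459/2 = 229.5

AM = 229.5


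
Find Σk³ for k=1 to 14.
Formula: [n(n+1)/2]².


n(n+1)/2 = 14×15/2 = 105
Σk³ = 105² = 11025

Σk³ = 11025


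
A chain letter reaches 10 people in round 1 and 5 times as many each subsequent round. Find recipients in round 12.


aₙ = a₁·r^(n-1)
= 10×5^11
= 10×48828125
= 488281250

a_12 = 488281250


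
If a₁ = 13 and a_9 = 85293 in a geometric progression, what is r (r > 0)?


r^(n-1) = aₙ/a₁
r^8 = 85293/13 = 6561
r = 6561^(1/8)
= ±3; taking r > 0 gives r = 3

r = 3


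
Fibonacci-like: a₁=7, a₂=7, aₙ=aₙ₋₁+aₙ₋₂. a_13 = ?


Computing iteratively: 7, 7, 14, 21, 35, 56, 91, 147, 238, 385, 623, 1008, ...
a_13 = 1631

a_13 = 1631


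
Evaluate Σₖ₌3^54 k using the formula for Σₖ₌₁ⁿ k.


Σₖ₌3^54 k = Σₖ₌₁^54 k − Σₖ₌₁^2 k
= 54·55/2 − 2·3/2
= 1485 − 3 = 1482

Σk = 1482


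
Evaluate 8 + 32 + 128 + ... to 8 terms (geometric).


Sₙ = 8×(4^8 - 1)/(4 - 1)
= 8×(65536 - 1)/3
= 8×65535/3
= 174760

S_8 = 174760


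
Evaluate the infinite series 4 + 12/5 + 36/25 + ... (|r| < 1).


S∞ = a₁/(1-r) = 4/(1 - 3/5)
= 4/(2/5)
= 10

S∞ = 10


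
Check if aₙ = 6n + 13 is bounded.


aₙ = 6n + 13 → as n→∞, aₙ→∞
No finite upper bound exists
The sequence is UNBOUNDED

Unbounded (aₙ → ∞ as n → ∞)


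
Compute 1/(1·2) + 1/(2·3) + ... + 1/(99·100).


1/(k(k+1)) = 1/k - 1/(k+1) (partial fractions)
Telescoping: Σ = 1 - 1/100 = 99/100

Sum = 99/100


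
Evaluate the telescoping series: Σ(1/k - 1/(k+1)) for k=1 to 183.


Telescoping: adjacent terms cancel.
= 1/1 - 1/184
= 1 - 1/184 = 183/184

Sum = 183/184


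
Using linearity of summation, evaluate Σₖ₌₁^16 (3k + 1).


Σ(3k+1) = 3·Σk + 1·n
= 3·136 + 1·16
= 408 + 16 = 424

Σ = 424


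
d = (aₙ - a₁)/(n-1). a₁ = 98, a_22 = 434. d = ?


d = (aₙ - a₁)/(n-1)
= (434 - 98)/(22-1)
= 336/21 = 16

d = 16


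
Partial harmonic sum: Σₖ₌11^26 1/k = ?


Σₖ₌11^26 1/k = 1/11 + 1/12 + 1/13 + ... + 1/26
= 24775394731/26771144400
≈ 0.9255

Sum = 24775394731/26771144400 ≈ 0.9255


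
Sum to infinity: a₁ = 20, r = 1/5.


S∞ = a₁/(1-r) = 20/(1 - 1/5)
= 20/(4/5)
= 25

S∞ = 25


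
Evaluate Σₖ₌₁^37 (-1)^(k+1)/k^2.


S = 1 - 1/4 + 1/9 - 1/16 + 1/25 - 1/36 + 1/49 - 1/64 ± ...
= 0.8228
(Full series converges to +π²/12 ≈ +0.8225)

S_37 = 0.8228


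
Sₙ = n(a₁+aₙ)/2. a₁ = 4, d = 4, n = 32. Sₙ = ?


aₙ = 4 + (32-1)×4 = 128
Sₙ = n(a₁+aₙ)/2 = 32×(4+128)/2
= 32×132/2 = 2112

S_32 = 2112


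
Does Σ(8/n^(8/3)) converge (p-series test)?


p-series test: Σ c/n^p converges if p > 1, diverges if p ≤ 1 (constant c > 0 doesn't affect convergence).
p = 8/3
8/3 > 1 → CONVERGES

Converges (p = 8/3 > 1)


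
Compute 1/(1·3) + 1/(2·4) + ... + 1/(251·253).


1/(k(k+2)) = (1/2)·(1/k - 1/(k+2)) (partial fractions)
Telescoping: Σ = (1/2)·(1 + 1/2 - 1/252 - 1/253) = 95129/127512

Sum = 95129/127512


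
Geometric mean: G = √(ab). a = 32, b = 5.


GM = √(32×5) = √160 = 12.6491

GM = 12.6491


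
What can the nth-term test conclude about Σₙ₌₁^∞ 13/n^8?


lim(n→∞) 13/n^8 = 0
lim aₙ = 0 → nth-term test is INCONCLUSIVE
(Need other tests; this is actually a convergent p-series with p=8 > 1)

Inconclusive (lim aₙ = 0; need another test)


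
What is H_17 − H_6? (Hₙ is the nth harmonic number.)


Σₖ₌7^17 1/k = 1/7 + 1/8 + 1/9 + ... + 1/17
= 2424847/2450448
≈ 0.9896

Sum = 2424847/2450448 ≈ 0.9896


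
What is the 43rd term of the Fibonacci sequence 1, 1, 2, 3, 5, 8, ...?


Fibonacci sequence: 1, 1, 2, 3, 5, 8, 13, 21, 34, 55, 89, ...
F(43) = 433494437

F(43) = 433494437


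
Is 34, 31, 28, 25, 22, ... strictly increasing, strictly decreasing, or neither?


Differences: -3, -3, -3, -3
All differences < 0 → strictly DECREASING

Monotonically decreasing


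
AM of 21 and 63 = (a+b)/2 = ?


AM = (21 + 63)/2 = 84/2 = 42

AM = 42


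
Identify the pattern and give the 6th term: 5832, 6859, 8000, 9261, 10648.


Pattern: perfect cubes: n³
Terms: 5832, 6859, 8000, 9261, 10648
Next term = 12167

Next term = 12167


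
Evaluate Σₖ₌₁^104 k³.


n(n+1)/2 = 104×105/2 = 5460
Σk³ = 5460² = 29811600

Σk³ = 29811600


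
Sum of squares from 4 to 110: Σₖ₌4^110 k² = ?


Σₖ₌4^110 k² = Σₖ₌₁^110 k² − Σₖ₌₁^3 k²
= 110·111·221/6 − 3·4·7/6
= 449735 − 14 = 449721

Σk² = 449721


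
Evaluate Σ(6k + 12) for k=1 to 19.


Σ(6k+12) = 6·Σk + 12·n
= 6·190 + 12·19
= 1140 + 228 = 1368

Σ = 1368


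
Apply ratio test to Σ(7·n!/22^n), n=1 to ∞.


aₙ = 7·n!/22^n
a_{n+1}/aₙ = (n+1)!/22^(n+1) × 22^n/n!  (constant 7 cancels)
= (n+1)/22
L = lim(n→∞) (n+1)/22 = ∞
L > 1 → series DIVERGES

Diverges (ratio test: L = ∞ > 1)


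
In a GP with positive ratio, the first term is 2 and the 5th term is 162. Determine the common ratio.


r^(n-1) = aₙ/a₁
r^4 = 162/2 = 81
r = 81^(1/4)
= ±3; taking r > 0 gives r = 3

r = 3


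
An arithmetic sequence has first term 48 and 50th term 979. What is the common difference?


d = (aₙ - a₁)/(n-1)
= (979 - 48)/(50-1)
= 931/49 = 19

d = 19


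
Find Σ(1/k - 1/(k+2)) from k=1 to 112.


Telescoping with gap 2: two head and two tail terms survive.
= (1 + 1/2) - (1/113 + 1/114)
= 3/2 - 1/113 - 1/114 = 9548/6441

Sum = 9548/6441


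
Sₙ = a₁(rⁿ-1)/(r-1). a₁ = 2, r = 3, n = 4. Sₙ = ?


Sₙ = 2×(3^4 - 1)/(3 - 1)
= 2×(81 - 1)/2
= 2×80/2
= 80

S_4 = 80


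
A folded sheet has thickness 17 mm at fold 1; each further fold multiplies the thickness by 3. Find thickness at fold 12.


aₙ = a₁·r^(n-1)
= 17×3^11
= 17×177147
= 3011499

a_12 = 3011499


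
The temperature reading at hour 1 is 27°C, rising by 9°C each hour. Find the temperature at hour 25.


aₙ = a₁ + (n-1)d
= 27 + (25-1)×9
= 27 + 216
= 243

a_25 = 243


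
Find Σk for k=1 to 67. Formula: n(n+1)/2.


n(n+1)/2 = 67×68/2 = 4556/2 = 2278

Σk = 2278


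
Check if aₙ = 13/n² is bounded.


a₁ = 13, a₂ = 13/4, a₃ = 13/9, ...
0 < aₙ ≤ 13 for all n ≥ 1
The sequence IS bounded

Bounded (0 < aₙ ≤ 13)


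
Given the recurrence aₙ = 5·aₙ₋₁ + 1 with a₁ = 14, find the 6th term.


Computing step by step:
a_1 = 14
a_2 = 71
a_3 = 356
a_4 = 1781
a_5 = 8906
a_6 = 44531


a_6 = 44531


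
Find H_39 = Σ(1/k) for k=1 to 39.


H_39 = 1/1 + 1/2 + 1/3 + ... + 1/39
= 2066035355155033/485721041551200
≈ 4.2535

H_39 = 2066035355155033/485721041551200 ≈ 4.2535


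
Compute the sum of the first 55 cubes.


n(n+1)/2 = 55×56/2 = 1540
Σk³ = 1540² = 2371600

Σk³ = 2371600


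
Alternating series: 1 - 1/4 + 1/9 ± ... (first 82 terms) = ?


S = 1 - 1/4 + 1/9 - 1/16 + 1/25 - 1/36 + 1/49 - 1/64 ± ...
= 0.8224
(Full series converges to +π²/12 ≈ +0.8225)

S_82 = 0.8224


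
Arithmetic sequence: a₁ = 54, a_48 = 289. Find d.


d = (aₙ - a₁)/(n-1)
= (289 - 54)/(48-1)
= 235/47 = 5

d = 5


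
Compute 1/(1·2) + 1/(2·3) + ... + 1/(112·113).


1/(k(k+1)) = 1/k - 1/(k+1) (partial fractions)
Telescoping: Σ = 1 - 1/113 = 112/113

Sum = 112/113


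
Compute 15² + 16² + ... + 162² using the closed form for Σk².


Σₖ₌15^162 k² = Σₖ₌₁^162 k² − Σₖ₌₁^14 k²
= 162·163·325/6 − 14·15·29/6
= 1430325 − 1015 = 1429310

Σk² = 1429310


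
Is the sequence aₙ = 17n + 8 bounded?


aₙ = 17n + 8 → as n→∞, aₙ→∞
No finite upper bound exists
The sequence is UNBOUNDED

Unbounded (aₙ → ∞ as n → ∞)


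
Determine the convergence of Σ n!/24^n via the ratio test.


aₙ = n!/24^n
a_{n+1}/aₙ = (n+1)!/24^(n+1) × 24^n/n!
= (n+1)/24
L = lim(n→∞) (n+1)/24 = ∞
L > 1 → series DIVERGES

Diverges (ratio test: L = ∞ > 1)
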